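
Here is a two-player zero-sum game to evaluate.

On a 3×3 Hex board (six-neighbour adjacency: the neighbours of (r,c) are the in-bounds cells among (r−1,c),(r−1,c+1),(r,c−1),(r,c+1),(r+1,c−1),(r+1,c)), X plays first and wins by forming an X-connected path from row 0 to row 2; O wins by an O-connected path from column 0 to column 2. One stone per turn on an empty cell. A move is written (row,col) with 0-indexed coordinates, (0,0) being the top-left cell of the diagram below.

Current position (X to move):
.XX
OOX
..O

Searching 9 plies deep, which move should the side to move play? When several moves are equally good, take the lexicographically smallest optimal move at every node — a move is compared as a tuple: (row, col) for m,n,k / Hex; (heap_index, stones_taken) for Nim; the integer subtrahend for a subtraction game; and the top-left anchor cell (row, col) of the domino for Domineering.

ply 1, X at .XX/OOX/..O | (0,0)=-1→XXX/OOX/..O; (2,0)=-1→.XX/OOX/X.O; (2,1)=+1→.XX/OOX/.XO*
ply 2: .XX/OOX/.XO is terminal -1 (O); from .XX/OOX/..O depth 9

X's best at [.XX/OOX/..O]: (2,1)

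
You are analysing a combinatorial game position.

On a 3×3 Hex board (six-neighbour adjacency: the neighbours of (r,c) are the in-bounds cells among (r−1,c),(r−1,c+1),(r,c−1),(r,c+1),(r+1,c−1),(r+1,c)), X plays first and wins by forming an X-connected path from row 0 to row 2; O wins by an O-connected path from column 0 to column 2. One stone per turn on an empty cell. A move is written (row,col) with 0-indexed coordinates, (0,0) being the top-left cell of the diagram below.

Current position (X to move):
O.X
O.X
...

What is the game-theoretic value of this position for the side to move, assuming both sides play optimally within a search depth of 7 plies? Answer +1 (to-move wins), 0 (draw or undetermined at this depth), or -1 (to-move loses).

value(O.X/O.X/..., X) = +1

ply 1, X at O.X/O.X/... | (0,1)=+1→OXX/O.X/...*; (1,1)=+1→O.X/OXX/...; (2,0)=+1→O.X/O.X/X..; (2,1)=+1→O.X/O.X/.X.; (2,2)=+1→O.X/O.X/..X
ply 2, O at OXX/O.X/... | (1,1)=-1→OXX/OOX/...*; (2,0)=-1→OXX/O.X/O..; (2,1)=-1→OXX/O.X/.O.; (2,2)=-1→OXX/O.X/..O
ply 3, X at OXX/OOX/... | (2,0)=+1→OXX/OOX/X..*; (2,1)=+1→OXX/OOX/.X.; (2,2)=+1→OXX/OOX/..X
ply 4, O at OXX/OOX/X.. | (2,1)=-1→OXX/OOX/XO.*; (2,2)=-1→OXX/OOX/X.O
ply 5, X at OXX/OOX/XO. | (2,2)=+1→OXX/OOX/XOX*
ply 6: OXX/OOX/XOX is terminal -1 (O); from O.X/O.X/... depth 7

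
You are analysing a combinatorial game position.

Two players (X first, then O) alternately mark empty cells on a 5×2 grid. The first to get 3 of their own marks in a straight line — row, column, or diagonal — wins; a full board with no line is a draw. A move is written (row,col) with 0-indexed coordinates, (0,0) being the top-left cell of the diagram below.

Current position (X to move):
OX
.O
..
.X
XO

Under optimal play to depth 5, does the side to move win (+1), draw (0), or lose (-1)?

ply 1, X at OX/.O/../.X/XO | (1,0)=+0→OX/XO/../.X/XO*; (2,0)=+0→OX/.O/X./.X/XO; (2,1)=+0→OX/.O/.X/.X/XO; (3,0)=+0→OX/.O/../XX/XO
ply 2, O at OX/XO/../.X/XO | (2,0)=+0→OX/XO/O./.X/XO*; (2,1)=+0→OX/XO/.O/.X/XO; (3,0)=+0→OX/XO/../OX/XO
ply 3, X at OX/XO/O./.X/XO | (2,1)=+0→OX/XO/OX/.X/XO*; (3,0)=+0→OX/XO/O./XX/XO
ply 4, O at OX/XO/OX/.X/XO | (3,0)=+0→OX/XO/OX/OX/XO*
ply 5: OX/XO/OX/OX/XO is terminal +0 (X); from OX/.O/../.X/XO depth 5

value(OX/.O/../.X/XO, X) = 0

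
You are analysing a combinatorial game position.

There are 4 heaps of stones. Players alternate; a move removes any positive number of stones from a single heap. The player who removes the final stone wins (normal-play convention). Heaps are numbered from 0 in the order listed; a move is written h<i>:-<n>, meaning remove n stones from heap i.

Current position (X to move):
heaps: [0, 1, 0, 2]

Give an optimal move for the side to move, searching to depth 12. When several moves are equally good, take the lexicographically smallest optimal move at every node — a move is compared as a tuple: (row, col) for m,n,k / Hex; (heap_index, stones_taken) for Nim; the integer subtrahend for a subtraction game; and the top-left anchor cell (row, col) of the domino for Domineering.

X's best at [(0,1,0,2)]: h3:-1

ply 1, X at (0,1,0,2) | h1:-1=-1→(0,0,0,2); h3:-1=+1→(0,1,0,1)*; h3:-2=-1→(0,1,0,0)
ply 2, O at (0,1,0,1) | h1:-1=-1→(0,0,0,1)*; h3:-1=-1→(0,1,0,0)
ply 3, X at (0,0,0,1) | h3:-1=+1→(0,0,0,0)*
ply 4: (0,0,0,0) is terminal -1 (O); from (0,1,0,2) depth 12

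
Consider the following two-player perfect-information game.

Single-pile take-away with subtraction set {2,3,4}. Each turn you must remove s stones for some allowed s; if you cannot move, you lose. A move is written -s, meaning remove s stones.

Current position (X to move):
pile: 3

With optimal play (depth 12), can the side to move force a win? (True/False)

X winning at [3]: True

[3] X move#1: -2:+1/1*, -3:+1/0
[1] end (terminal -1, O#2); searched 3 to 12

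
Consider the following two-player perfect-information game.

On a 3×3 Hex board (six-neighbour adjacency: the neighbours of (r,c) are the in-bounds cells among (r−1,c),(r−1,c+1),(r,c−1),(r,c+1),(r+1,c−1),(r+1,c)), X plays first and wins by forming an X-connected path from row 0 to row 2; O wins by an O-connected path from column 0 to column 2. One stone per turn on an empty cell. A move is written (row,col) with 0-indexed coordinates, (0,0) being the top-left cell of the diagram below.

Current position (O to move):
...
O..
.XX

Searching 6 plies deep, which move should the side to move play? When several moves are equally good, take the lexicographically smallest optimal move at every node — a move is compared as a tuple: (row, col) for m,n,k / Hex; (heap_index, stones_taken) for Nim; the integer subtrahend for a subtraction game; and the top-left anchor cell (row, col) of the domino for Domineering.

p1 O@[.../O../.XX]: (0,0)[O../O../.XX]-1 (0,1)[.O./O../.XX]-1 (0,2)[..O/O../.XX]+1* (1,1)[.../OO./.XX]+1 (1,2)[.../O.O/.XX]-1 (2,0)[.../O../OXX]-1
p2 X@[..O/O../.XX]: (0,0)[X.O/O../.XX]-1* (0,1)[.XO/O../.XX]-1 (1,1)[..O/OX./.XX]-1 (1,2)[..O/O.X/.XX]-1 (2,0)[..O/O../XXX]-1
p3 O@[X.O/O../.XX]: (0,1)[XOO/O../.XX]+1* (1,1)[X.O/OO./.XX]+1 (1,2)[X.O/O.O/.XX]+1 (2,0)[X.O/O../OXX]+1
p4 X@[XOO/O../.XX] terminal -1; root [.../O../.XX] d6

O's best at [.../O../.XX]: (0,2)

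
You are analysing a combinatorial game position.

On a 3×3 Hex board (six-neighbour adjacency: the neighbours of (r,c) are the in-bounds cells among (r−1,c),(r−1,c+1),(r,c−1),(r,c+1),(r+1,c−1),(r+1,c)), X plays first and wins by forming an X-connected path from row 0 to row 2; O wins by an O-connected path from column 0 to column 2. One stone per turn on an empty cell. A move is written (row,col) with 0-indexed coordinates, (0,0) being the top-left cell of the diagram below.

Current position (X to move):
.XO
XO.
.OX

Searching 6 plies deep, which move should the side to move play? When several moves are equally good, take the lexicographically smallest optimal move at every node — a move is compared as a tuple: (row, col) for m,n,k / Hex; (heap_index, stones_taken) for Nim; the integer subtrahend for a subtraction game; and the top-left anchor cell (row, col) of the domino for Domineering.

[.XO/XO./.OX] X move#1: (0,0):-1/XXO/XO./.OX, (1,2):-1/.XO/XOX/.OX, (2,0):+1/.XO/XO./XOX*
[.XO/XO./XOX] end (terminal -1, O#2); searched .XO/XO./.OX to 6

X's best at [.XO/XO./.OX]: (2,0)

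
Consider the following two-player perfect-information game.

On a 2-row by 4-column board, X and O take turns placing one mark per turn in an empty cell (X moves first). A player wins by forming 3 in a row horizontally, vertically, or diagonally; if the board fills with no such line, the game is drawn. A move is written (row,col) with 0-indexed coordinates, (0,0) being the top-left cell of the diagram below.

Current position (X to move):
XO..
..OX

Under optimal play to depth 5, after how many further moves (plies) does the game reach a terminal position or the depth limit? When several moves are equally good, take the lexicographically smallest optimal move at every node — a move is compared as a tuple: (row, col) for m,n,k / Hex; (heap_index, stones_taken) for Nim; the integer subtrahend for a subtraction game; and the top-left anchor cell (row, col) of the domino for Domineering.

PV length from [XO../..OX]: 4 plies

[XO../..OX] X move#1: (0,2):+0/XOX./..OX*, (0,3):+0/XO.X/..OX, (1,0):+0/XO../X.OX, (1,1):+0/XO../.XOX
[XOX./..OX] O move#2: (0,3):+0/XOXO/..OX*, (1,0):+0/XOX./O.OX, (1,1):+0/XOX./.OOX
[XOXO/..OX] X move#3: (1,0):+0/XOXO/X.OX*, (1,1):+0/XOXO/.XOX
[XOXO/X.OX] O move#4: (1,1):+0/XOXO/XOOX*
[XOXO/XOOX] end (terminal +0, X#5); searched XO../..OX to 5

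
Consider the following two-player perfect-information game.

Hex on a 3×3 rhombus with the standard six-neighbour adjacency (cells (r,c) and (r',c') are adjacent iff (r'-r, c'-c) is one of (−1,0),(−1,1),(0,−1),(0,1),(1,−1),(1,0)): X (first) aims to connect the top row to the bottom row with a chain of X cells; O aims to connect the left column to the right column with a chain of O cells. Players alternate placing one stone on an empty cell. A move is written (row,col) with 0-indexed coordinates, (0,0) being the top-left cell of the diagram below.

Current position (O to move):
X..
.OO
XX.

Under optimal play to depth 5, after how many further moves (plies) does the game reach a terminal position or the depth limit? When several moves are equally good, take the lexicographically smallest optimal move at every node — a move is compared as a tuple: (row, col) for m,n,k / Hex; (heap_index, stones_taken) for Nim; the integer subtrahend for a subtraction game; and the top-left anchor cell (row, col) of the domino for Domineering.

ply 1, O at X../.OO/XX. | (0,1)=-1→XO./.OO/XX.; (0,2)=-1→X.O/.OO/XX.; (1,0)=+1→X../OOO/XX.*; (2,2)=-1→X../.OO/XXO
ply 2: X../OOO/XX. is terminal -1 (X); from X../.OO/XX. depth 5

PV length from [X../.OO/XX.]: 1 ply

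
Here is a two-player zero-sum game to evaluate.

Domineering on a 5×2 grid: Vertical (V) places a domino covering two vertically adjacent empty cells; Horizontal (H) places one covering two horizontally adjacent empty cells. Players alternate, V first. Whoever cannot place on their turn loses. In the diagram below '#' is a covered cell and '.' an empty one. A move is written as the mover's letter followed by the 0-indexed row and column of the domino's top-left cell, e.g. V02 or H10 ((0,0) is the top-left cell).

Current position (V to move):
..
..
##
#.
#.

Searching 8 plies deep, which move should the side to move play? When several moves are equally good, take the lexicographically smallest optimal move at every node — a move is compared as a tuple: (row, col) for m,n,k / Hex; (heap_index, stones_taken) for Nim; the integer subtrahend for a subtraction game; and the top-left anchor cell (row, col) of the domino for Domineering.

V's best at [../../##/#./#.]: V00

p1 V@[../../##/#./#.]: V00[#./#./##/#./#.]+1* V01[.#/.#/##/#./#.]+1 V31[../../##/##/##]-1
p2 H@[#./#./##/#./#.] terminal -1; root [../../##/#./#.] d8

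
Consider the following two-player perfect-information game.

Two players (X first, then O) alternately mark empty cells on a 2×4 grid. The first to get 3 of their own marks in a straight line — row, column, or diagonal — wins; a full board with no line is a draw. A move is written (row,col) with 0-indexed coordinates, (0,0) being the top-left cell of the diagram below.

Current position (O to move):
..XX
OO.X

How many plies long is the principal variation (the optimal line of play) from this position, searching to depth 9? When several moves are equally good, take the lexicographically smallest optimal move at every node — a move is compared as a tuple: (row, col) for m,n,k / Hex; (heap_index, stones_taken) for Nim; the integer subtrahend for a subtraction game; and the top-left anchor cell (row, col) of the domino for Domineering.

p1 O@[..XX/OO.X]: (0,0)[O.XX/OO.X]-1 (0,1)[.OXX/OO.X]+0 (1,2)[..XX/OOOX]+1*
p2 X@[..XX/OOOX] terminal -1; root [..XX/OO.X] d9

PV length from [..XX/OO.X]: 1 ply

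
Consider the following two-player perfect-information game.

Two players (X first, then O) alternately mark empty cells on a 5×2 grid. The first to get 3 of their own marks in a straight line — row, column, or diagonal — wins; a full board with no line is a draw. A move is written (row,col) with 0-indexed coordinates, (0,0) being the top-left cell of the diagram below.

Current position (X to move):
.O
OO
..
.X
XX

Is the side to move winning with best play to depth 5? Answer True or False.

X winning at [.O/OO/../.X/XX]: True

p1 X@[.O/OO/../.X/XX]: (0,0)[XO/OO/../.X/XX]-1 (2,0)[.O/OO/X./.X/XX]-1 (2,1)[.O/OO/.X/.X/XX]+1* (3,0)[.O/OO/../XX/XX]-1
p2 O@[.O/OO/.X/.X/XX] terminal -1; root [.O/OO/../.X/XX] d5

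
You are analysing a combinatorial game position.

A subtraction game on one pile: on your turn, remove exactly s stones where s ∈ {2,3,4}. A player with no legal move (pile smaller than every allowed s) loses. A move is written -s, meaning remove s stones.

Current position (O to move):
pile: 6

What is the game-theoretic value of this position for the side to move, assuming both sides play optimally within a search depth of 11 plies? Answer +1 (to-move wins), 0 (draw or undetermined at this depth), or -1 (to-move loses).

value(6, O) = -1

ply 1, O at 6 | -2=-1→4*; -3=-1→3; -4=-1→2
ply 2, X at 4 | -2=-1→2; -3=+1→1*; -4=+1→0
ply 3: 1 is terminal -1 (O); from 6 depth 11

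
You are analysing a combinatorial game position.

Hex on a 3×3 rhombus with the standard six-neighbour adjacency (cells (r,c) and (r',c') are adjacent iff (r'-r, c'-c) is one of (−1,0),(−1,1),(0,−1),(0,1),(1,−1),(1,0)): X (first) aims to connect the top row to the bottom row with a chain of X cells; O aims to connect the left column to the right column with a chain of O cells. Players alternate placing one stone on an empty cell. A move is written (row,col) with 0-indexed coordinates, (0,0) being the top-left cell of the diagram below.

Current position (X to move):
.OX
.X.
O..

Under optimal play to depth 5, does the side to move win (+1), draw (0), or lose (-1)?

ply 1, X at .OX/.X./O.. | (0,0)=-1→XOX/.X./O..; (1,0)=-1→.OX/XX./O..; (1,2)=+1→.OX/.XX/O..*; (2,1)=+1→.OX/.X./OX.; (2,2)=+1→.OX/.X./O.X
ply 2, O at .OX/.XX/O.. | (0,0)=-1→OOX/.XX/O..*; (1,0)=-1→.OX/OXX/O..; (2,1)=-1→.OX/.XX/OO.; (2,2)=-1→.OX/.XX/O.O
ply 3, X at OOX/.XX/O.. | (1,0)=+1→OOX/XXX/O..*; (2,1)=+1→OOX/.XX/OX.; (2,2)=+1→OOX/.XX/O.X
ply 4, O at OOX/XXX/O.. | (2,1)=-1→OOX/XXX/OO.*; (2,2)=-1→OOX/XXX/O.O
ply 5, X at OOX/XXX/OO. | (2,2)=+1→OOX/XXX/OOX*
ply 6: OOX/XXX/OOX is terminal -1 (O); from .OX/.X./O.. depth 5

value(.OX/.X./O.., X) = +1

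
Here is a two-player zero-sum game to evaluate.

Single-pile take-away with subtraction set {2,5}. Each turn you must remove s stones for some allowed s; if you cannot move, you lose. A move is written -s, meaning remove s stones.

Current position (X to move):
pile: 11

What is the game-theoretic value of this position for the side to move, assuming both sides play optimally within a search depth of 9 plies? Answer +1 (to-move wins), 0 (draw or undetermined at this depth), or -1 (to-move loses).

ply 1, X at 11 | -2=-1→9*; -5=-1→6
ply 2, O at 9 | -2=+1→7*; -5=+1→4
ply 3, X at 7 | -2=-1→5*; -5=-1→2
ply 4, O at 5 | -2=-1→3; -5=+1→0*
ply 5: 0 is terminal -1 (X); from 11 depth 9

value(11, X) = -1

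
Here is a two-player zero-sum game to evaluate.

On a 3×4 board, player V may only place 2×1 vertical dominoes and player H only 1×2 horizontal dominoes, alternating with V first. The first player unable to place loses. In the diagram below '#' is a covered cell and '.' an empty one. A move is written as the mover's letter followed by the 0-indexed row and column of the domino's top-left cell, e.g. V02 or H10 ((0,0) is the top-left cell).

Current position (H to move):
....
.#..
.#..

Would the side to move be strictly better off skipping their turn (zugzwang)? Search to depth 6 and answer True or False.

[..../.#../.#..] H move#1: H00:-1/##../.#../.#.., H01:-1/.##./.#../.#.., H02:-1/..##/.#../.#.., H12:+1/..../.###/.#..*, H22:-1/..../.#../.###
[..../.###/.#..] V move#2: V00:-1/#.../####/.#..*, V10:-1/..../####/##..
[#.../####/.#..] H move#3: H01:+1/###./####/.#..*, H02:+1/#.##/####/.#.., H22:+1/#.../####/.###
[###./####/.#..] end (terminal -1, V#4); searched ..../.#../.#.. to 6
if H skipped the turn, V would face:
~ [..../.#../.#..] V move#1: V00:-1/#.../##../.#.., V02:+1/..#./.##./.#..*, V03:+1/...#/.#.#/.#.., V10:-1/..../##../##.., V12:+1/..../.##./.##., V13:+1/..../.#.#/.#.#
~ [..#./.##./.#..] H move#2: H00:-1/###./.##./.#..*, H22:-1/..#./.##./.###
~ [###./.##./.#..] V move#3: V03:+1/####/.###/.#..*, V10:+1/###./###./##.., V13:+1/###./.###/.#.#
~ [####/.###/.#..] H move#4: H22:-1/####/.###/.###*
~ [####/.###/.###] V move#5: V10:+1/####/####/####*
~ [####/####/####] end (terminal -1, H#6); searched ..../.#../.#.. to 6
compare (H): move=+1 vs pass=-1

zugzwang(..../.#../.#.., H) = False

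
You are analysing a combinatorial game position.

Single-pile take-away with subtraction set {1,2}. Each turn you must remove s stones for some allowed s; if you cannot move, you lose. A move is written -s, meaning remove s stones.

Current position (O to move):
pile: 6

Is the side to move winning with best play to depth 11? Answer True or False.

ply 1, O at 6 | -1=-1→5*; -2=-1→4
ply 2, X at 5 | -1=-1→4; -2=+1→3*
ply 3, O at 3 | -1=-1→2*; -2=-1→1
ply 4, X at 2 | -1=-1→1; -2=+1→0*
ply 5: 0 is terminal -1 (O); from 6 depth 11

O winning at [6]: False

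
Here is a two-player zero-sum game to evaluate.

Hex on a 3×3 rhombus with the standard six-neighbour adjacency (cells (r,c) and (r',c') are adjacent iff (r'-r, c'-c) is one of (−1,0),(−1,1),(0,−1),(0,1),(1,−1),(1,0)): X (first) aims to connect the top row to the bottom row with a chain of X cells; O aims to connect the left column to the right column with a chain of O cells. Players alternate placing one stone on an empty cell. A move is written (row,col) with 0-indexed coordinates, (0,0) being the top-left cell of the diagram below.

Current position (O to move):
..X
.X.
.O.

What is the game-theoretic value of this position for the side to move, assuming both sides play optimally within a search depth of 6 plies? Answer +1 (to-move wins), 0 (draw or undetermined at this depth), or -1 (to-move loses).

p1 O@[..X/.X./.O.]: (0,0)[O.X/.X./.O.]-1 (0,1)[.OX/.X./.O.]-1 (1,0)[..X/OX./.O.]-1 (1,2)[..X/.XO/.O.]-1 (2,0)[..X/.X./OO.]+1* (2,2)[..X/.X./.OO]-1
p2 X@[..X/.X./OO.]: (0,0)[X.X/.X./OO.]-1* (0,1)[.XX/.X./OO.]-1 (1,0)[..X/XX./OO.]-1 (1,2)[..X/.XX/OO.]-1 (2,2)[..X/.X./OOX]-1
p3 O@[X.X/.X./OO.]: (0,1)[XOX/.X./OO.]+1* (1,0)[X.X/OX./OO.]+1 (1,2)[X.X/.XO/OO.]+1 (2,2)[X.X/.X./OOO]+1
p4 X@[XOX/.X./OO.]: (1,0)[XOX/XX./OO.]-1* (1,2)[XOX/.XX/OO.]-1 (2,2)[XOX/.X./OOX]-1
p5 O@[XOX/XX./OO.]: (1,2)[XOX/XXO/OO.]+1* (2,2)[XOX/XX./OOO]+1
p6 X@[XOX/XXO/OO.] terminal -1; root [..X/.X./.O.] d6

value(..X/.X./.O., O) = +1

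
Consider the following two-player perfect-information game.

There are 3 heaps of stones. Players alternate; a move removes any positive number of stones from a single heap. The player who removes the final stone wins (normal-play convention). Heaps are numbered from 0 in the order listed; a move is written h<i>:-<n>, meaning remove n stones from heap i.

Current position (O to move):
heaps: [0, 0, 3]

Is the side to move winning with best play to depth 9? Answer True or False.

[(0,0,3)] O move#1: h2:-1:-1/(0,0,2), h2:-2:-1/(0,0,1), h2:-3:+1/(0,0,0)*
[(0,0,0)] end (terminal -1, X#2); searched (0,0,3) to 9

O winning at [(0,0,3)]: True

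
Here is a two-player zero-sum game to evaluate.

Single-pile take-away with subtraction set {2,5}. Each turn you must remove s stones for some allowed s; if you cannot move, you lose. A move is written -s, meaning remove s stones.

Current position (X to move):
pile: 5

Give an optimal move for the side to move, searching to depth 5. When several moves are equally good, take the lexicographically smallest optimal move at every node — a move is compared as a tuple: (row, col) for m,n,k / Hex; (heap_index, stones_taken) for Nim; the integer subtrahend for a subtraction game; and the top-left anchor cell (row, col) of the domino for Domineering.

ply 1, X at 5 | -2=-1→3; -5=+1→0*
ply 2: 0 is terminal -1 (O); from 5 depth 5

X's best at [5]: -5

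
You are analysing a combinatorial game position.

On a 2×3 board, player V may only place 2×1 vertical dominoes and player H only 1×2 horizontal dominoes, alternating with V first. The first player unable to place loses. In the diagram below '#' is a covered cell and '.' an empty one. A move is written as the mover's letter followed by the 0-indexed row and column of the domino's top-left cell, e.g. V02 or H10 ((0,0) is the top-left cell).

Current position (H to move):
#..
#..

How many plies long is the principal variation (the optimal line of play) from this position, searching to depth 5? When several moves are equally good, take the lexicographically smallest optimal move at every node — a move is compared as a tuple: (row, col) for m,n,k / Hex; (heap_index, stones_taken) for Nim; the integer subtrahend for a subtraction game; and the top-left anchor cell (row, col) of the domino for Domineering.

PV length from [#../#..]: 1 ply

[#../#..] H move#1: H01:+1/###/#..*, H11:+1/#../###
[###/#..] end (terminal -1, V#2); searched #../#.. to 5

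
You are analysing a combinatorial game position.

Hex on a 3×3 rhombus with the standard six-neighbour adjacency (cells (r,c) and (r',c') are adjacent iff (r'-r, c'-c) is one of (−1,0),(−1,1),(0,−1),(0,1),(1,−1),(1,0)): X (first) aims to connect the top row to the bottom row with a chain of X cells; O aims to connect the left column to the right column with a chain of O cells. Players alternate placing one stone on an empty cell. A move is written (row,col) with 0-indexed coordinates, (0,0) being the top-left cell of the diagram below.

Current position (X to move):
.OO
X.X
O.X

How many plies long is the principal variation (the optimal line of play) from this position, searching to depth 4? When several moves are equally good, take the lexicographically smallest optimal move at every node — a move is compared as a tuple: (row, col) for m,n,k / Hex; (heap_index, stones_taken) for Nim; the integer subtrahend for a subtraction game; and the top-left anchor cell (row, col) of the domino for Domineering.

p1 X@[.OO/X.X/O.X]: (0,0)[XOO/X.X/O.X]-1* (1,1)[.OO/XXX/O.X]-1 (2,1)[.OO/X.X/OXX]-1
p2 O@[XOO/X.X/O.X]: (1,1)[XOO/XOX/O.X]+1* (2,1)[XOO/X.X/OOX]-1
p3 X@[XOO/XOX/O.X] terminal -1; root [.OO/X.X/O.X] d4

PV length from [.OO/X.X/O.X]: 2 plies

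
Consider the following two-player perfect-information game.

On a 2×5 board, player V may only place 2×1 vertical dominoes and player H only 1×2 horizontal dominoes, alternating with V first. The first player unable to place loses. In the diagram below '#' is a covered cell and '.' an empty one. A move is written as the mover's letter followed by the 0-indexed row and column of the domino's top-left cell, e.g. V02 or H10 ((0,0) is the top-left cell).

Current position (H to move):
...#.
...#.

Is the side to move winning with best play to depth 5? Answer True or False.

[...#./...#.] H move#1: H00:-1/##.#./...#.*, H01:-1/.###./...#., H10:-1/...#./##.#., H11:-1/...#./.###.
[##.#./...#.] V move#2: V02:+1/####./..##.*, V04:-1/##.##/...##
[####./..##.] H move#3: H10:-1/####./####.*
[####./####.] V move#4: V04:+1/#####/#####*
[#####/#####] end (terminal -1, H#5); searched ...#./...#. to 5

H winning at [...#./...#.]: False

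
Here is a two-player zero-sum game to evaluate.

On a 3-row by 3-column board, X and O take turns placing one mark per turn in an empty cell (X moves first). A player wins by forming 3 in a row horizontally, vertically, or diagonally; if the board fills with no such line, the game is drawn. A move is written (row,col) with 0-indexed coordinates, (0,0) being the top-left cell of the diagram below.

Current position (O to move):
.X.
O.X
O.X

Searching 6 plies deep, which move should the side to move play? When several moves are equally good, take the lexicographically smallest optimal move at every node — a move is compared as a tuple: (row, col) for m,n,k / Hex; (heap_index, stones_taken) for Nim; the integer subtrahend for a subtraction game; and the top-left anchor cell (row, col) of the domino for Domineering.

O's best at [.X./O.X/O.X]: (0,0)

[.X./O.X/O.X] O move#1: (0,0):+1/OX./O.X/O.X*, (0,2):+1/.XO/O.X/O.X, (1,1):-1/.X./OOX/O.X, (2,1):-1/.X./O.X/OOX
[OX./O.X/O.X] end (terminal -1, X#2); searched .X./O.X/O.X to 6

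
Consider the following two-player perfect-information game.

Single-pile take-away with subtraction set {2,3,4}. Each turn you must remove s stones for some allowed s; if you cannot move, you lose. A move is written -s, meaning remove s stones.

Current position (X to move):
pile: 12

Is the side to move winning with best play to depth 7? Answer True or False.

X winning at [12]: False

ply 1, X at 12 | -2=-1→10*; -3=-1→9; -4=-1→8
ply 2, O at 10 | -2=-1→8; -3=+1→7*; -4=+1→6
ply 3, X at 7 | -2=-1→5*; -3=-1→4; -4=-1→3
ply 4, O at 5 | -2=-1→3; -3=-1→2; -4=+1→1*
ply 5: 1 is terminal -1 (X); from 12 depth 7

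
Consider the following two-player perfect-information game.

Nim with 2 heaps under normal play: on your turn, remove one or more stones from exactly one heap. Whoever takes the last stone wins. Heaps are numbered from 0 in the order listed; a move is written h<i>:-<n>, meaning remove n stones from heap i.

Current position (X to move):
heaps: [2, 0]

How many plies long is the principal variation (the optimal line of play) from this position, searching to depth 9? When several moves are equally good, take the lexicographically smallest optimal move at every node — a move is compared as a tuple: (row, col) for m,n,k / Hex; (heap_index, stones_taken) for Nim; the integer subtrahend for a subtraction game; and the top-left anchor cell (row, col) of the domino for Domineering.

PV length from [(2,0)]: 1 ply

ply 1, X at (2,0) | h0:-1=-1→(1,0); h0:-2=+1→(0,0)*
ply 2: (0,0) is terminal -1 (O); from (2,0) depth 9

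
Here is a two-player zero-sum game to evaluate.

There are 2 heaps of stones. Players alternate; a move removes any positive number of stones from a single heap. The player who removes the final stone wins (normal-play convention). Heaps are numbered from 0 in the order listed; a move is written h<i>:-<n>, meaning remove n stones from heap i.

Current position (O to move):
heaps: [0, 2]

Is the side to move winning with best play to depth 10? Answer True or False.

O winning at [(0,2)]: True

ply 1, O at (0,2) | h1:-1=-1→(0,1); h1:-2=+1→(0,0)*
ply 2: (0,0) is terminal -1 (X); from (0,2) depth 10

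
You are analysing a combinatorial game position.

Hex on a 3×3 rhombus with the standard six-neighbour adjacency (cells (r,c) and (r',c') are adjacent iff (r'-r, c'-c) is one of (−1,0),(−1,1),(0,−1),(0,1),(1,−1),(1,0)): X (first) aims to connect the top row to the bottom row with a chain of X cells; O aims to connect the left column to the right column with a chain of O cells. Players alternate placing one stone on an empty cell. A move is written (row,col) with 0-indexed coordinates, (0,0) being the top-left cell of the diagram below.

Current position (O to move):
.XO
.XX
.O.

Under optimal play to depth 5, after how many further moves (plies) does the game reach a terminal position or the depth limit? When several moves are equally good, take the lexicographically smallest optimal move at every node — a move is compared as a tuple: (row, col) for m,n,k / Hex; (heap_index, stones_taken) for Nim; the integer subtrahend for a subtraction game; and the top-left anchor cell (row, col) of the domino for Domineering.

ply 1, O at .XO/.XX/.O. | (0,0)=-1→OXO/.XX/.O.*; (1,0)=-1→.XO/OXX/.O.; (2,0)=-1→.XO/.XX/OO.; (2,2)=-1→.XO/.XX/.OO
ply 2, X at OXO/.XX/.O. | (1,0)=+1→OXO/XXX/.O.*; (2,0)=+1→OXO/.XX/XO.; (2,2)=+1→OXO/.XX/.OX
ply 3, O at OXO/XXX/.O. | (2,0)=-1→OXO/XXX/OO.*; (2,2)=-1→OXO/XXX/.OO
ply 4, X at OXO/XXX/OO. | (2,2)=+1→OXO/XXX/OOX*
ply 5: OXO/XXX/OOX is terminal -1 (O); from .XO/.XX/.O. depth 5

PV length from [.XO/.XX/.O.]: 4 plies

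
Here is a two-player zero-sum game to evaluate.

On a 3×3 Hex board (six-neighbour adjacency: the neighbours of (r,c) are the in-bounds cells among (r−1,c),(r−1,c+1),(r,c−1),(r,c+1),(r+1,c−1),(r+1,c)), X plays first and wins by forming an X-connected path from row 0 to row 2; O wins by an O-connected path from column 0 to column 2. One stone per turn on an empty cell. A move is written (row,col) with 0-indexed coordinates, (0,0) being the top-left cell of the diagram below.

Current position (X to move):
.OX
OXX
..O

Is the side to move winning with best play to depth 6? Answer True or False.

X winning at [.OX/OXX/..O]: True

p1 X@[.OX/OXX/..O]: (0,0)[XOX/OXX/..O]+1* (2,0)[.OX/OXX/X.O]+1 (2,1)[.OX/OXX/.XO]+1
p2 O@[XOX/OXX/..O]: (2,0)[XOX/OXX/O.O]-1* (2,1)[XOX/OXX/.OO]-1
p3 X@[XOX/OXX/O.O]: (2,1)[XOX/OXX/OXO]+1*
p4 O@[XOX/OXX/OXO] terminal -1; root [.OX/OXX/..O] d6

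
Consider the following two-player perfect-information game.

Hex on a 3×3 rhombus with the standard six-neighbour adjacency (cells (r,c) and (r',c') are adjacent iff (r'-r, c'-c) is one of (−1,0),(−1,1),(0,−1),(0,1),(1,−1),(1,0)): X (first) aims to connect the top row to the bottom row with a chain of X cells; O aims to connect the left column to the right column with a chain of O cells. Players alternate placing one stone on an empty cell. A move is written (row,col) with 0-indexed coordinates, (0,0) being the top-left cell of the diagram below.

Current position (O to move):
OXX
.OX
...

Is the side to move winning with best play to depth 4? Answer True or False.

O winning at [OXX/.OX/...]: False

[OXX/.OX/...] O move#1: (1,0):-1/OXX/OOX/...*, (2,0):-1/OXX/.OX/O.., (2,1):-1/OXX/.OX/.O., (2,2):-1/OXX/.OX/..O
[OXX/OOX/...] X move#2: (2,0):+1/OXX/OOX/X..*, (2,1):+1/OXX/OOX/.X., (2,2):+1/OXX/OOX/..X
[OXX/OOX/X..] O move#3: (2,1):-1/OXX/OOX/XO.*, (2,2):-1/OXX/OOX/X.O
[OXX/OOX/XO.] X move#4: (2,2):+1/OXX/OOX/XOX*
[OXX/OOX/XOX] end (terminal -1, O#5); searched OXX/.OX/... to 4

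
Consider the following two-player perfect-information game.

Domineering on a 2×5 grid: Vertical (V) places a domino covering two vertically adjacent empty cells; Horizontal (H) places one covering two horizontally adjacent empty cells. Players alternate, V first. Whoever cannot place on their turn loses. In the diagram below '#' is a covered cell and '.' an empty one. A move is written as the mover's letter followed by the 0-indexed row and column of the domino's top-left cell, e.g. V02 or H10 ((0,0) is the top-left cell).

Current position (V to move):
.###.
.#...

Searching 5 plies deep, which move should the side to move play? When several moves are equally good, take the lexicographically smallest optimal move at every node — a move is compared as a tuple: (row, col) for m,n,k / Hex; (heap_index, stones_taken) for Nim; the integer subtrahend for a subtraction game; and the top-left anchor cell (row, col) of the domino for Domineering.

ply 1, V at .###./.#... | V00=-1→####./##...; V04=+1→.####/.#..#*
ply 2, H at .####/.#..# | H12=-1→.####/.####*
ply 3, V at .####/.#### | V00=+1→#####/#####*
ply 4: #####/##### is terminal -1 (H); from .###./.#... depth 5

V's best at [.###./.#...]: V04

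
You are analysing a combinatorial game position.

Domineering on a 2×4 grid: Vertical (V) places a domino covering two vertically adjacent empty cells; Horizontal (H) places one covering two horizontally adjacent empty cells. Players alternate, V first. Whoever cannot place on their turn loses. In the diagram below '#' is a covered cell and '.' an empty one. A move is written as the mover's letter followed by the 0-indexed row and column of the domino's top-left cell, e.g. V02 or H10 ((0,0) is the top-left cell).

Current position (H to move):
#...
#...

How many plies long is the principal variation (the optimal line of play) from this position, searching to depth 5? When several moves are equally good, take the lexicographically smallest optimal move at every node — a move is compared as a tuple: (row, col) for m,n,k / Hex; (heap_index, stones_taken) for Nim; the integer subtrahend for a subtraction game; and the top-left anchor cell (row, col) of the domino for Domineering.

[#.../#...] H move#1: H01:+1/###./#...*, H02:+1/#.##/#..., H11:+1/#.../###., H12:+1/#.../#.##
[###./#...] V move#2: V03:-1/####/#..#*
[####/#..#] H move#3: H11:+1/####/####*
[####/####] end (terminal -1, V#4); searched #.../#... to 5

PV length from [#.../#...]: 3 plies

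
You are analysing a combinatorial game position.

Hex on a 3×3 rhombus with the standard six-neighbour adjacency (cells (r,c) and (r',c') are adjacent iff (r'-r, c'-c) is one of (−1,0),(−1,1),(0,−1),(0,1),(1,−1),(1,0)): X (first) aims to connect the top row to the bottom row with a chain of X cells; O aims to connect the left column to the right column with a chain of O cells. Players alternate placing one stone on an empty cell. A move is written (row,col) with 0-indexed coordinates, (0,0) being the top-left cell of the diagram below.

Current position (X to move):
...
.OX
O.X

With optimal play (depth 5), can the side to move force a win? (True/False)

p1 X@[.../.OX/O.X]: (0,0)[X../.OX/O.X]-1 (0,1)[.X./.OX/O.X]-1 (0,2)[..X/.OX/O.X]+1* (1,0)[.../XOX/O.X]-1 (2,1)[.../.OX/OXX]-1
p2 O@[..X/.OX/O.X] terminal -1; root [.../.OX/O.X] d5

X winning at [.../.OX/O.X]: True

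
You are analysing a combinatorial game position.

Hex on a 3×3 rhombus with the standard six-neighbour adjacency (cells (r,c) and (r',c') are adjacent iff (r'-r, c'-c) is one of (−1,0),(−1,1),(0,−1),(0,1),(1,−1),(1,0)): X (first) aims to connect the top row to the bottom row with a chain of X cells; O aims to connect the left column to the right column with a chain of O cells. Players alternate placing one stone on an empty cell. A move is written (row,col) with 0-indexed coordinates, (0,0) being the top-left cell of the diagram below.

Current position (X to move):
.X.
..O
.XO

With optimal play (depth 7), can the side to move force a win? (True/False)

p1 X@[.X./..O/.XO]: (0,0)[XX./..O/.XO]-1 (0,2)[.XX/..O/.XO]-1 (1,0)[.X./X.O/.XO]+1* (1,1)[.X./.XO/.XO]+1 (2,0)[.X./..O/XXO]+1
p2 O@[.X./X.O/.XO]: (0,0)[OX./X.O/.XO]-1* (0,2)[.XO/X.O/.XO]-1 (1,1)[.X./XOO/.XO]-1 (2,0)[.X./X.O/OXO]-1
p3 X@[OX./X.O/.XO]: (0,2)[OXX/X.O/.XO]+1* (1,1)[OX./XXO/.XO]+1 (2,0)[OX./X.O/XXO]+1
p4 O@[OXX/X.O/.XO]: (1,1)[OXX/XOO/.XO]-1* (2,0)[OXX/X.O/OXO]-1
p5 X@[OXX/XOO/.XO]: (2,0)[OXX/XOO/XXO]+1*
p6 O@[OXX/XOO/XXO] terminal -1; root [.X./..O/.XO] d7

X winning at [.X./..O/.XO]: True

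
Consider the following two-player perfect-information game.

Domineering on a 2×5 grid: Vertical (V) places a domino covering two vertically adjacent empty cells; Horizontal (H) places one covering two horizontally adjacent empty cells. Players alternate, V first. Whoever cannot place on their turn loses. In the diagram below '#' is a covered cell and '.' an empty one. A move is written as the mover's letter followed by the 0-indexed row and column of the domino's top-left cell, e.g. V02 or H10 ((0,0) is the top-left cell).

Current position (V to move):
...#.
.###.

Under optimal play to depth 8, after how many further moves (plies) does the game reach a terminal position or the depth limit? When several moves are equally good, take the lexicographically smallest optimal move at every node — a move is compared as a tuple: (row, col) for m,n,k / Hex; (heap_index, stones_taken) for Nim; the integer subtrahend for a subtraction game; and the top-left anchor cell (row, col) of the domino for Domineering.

[...#./.###.] V move#1: V00:+1/#..#./####.*, V04:-1/...##/.####
[#..#./####.] H move#2: H01:-1/####./####.*
[####./####.] V move#3: V04:+1/#####/#####*
[#####/#####] end (terminal -1, H#4); searched ...#./.###. to 8

PV length from [...#./.###.]: 3 plies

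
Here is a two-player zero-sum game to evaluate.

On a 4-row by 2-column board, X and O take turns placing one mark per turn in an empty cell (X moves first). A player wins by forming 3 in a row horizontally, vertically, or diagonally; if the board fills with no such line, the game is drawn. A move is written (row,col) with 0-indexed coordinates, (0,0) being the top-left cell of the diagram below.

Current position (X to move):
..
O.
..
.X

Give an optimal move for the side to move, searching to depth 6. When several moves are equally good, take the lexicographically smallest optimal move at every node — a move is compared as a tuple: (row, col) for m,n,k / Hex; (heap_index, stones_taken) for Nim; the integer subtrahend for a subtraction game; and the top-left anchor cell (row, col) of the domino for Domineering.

X's best at [../O./../.X]: (0,0)

ply 1, X at ../O./../.X | (0,0)=+0→X./O./../.X*; (0,1)=-1→.X/O./../.X; (1,1)=+0→../OX/../.X; (2,0)=+0→../O./X./.X; (2,1)=+0→../O./.X/.X; (3,0)=+0→../O./../XX
ply 2, O at X./O./../.X | (0,1)=+0→XO/O./../.X*; (1,1)=+0→X./OO/../.X; (2,0)=+0→X./O./O./.X; (2,1)=+0→X./O./.O/.X; (3,0)=+0→X./O./../OX
ply 3, X at XO/O./../.X | (1,1)=+0→XO/OX/../.X*; (2,0)=+0→XO/O./X./.X; (2,1)=+0→XO/O./.X/.X; (3,0)=+0→XO/O./../XX
ply 4, O at XO/OX/../.X | (2,0)=-1→XO/OX/O./.X; (2,1)=+0→XO/OX/.O/.X*; (3,0)=-1→XO/OX/../OX
ply 5, X at XO/OX/.O/.X | (2,0)=+0→XO/OX/XO/.X*; (3,0)=+0→XO/OX/.O/XX
ply 6, O at XO/OX/XO/.X | (3,0)=+0→XO/OX/XO/OX*
ply 7: XO/OX/XO/OX is terminal +0 (X); from ../O./../.X depth 6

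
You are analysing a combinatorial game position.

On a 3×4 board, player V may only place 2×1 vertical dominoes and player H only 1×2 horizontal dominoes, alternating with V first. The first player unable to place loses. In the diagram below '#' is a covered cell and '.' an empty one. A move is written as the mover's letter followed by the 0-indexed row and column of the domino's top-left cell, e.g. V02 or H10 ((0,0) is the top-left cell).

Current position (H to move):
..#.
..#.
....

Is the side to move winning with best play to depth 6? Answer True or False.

[..#./..#./....] H move#1: H00:-1/###./..#./...., H10:+1/..#./###./....*, H20:-1/..#./..#./##.., H21:-1/..#./..#./.##., H22:-1/..#./..#./..##
[..#./###./....] V move#2: V03:-1/..##/####/....*, V13:-1/..#./####/...#
[..##/####/....] H move#3: H00:+1/####/####/....*, H20:+1/..##/####/##.., H21:+1/..##/####/.##., H22:+1/..##/####/..##
[####/####/....] end (terminal -1, V#4); searched ..#./..#./.... to 6

H winning at [..#./..#./....]: True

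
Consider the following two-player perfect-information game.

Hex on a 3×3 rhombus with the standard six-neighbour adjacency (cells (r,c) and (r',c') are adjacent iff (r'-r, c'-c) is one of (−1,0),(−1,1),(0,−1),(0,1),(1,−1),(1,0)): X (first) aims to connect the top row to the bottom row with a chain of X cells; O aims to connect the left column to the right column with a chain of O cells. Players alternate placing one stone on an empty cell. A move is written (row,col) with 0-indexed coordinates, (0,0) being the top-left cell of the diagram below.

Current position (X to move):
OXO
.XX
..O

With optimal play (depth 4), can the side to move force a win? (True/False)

X winning at [OXO/.XX/..O]: True

ply 1, X at OXO/.XX/..O | (1,0)=+1→OXO/XXX/..O*; (2,0)=+1→OXO/.XX/X.O; (2,1)=+1→OXO/.XX/.XO
ply 2, O at OXO/XXX/..O | (2,0)=-1→OXO/XXX/O.O*; (2,1)=-1→OXO/XXX/.OO
ply 3, X at OXO/XXX/O.O | (2,1)=+1→OXO/XXX/OXO*
ply 4: OXO/XXX/OXO is terminal -1 (O); from OXO/.XX/..O depth 4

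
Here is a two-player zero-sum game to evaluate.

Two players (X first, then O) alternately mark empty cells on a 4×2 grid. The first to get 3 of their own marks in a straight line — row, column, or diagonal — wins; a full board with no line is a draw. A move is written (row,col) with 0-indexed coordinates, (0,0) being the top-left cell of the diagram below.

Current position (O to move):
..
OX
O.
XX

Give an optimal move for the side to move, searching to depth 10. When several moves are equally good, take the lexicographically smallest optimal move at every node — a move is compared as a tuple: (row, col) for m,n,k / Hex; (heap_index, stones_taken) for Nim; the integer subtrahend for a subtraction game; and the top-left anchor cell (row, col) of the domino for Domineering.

O's best at [../OX/O./XX]: (0,0)

[../OX/O./XX] O move#1: (0,0):+1/O./OX/O./XX*, (0,1):-1/.O/OX/O./XX, (2,1):+0/../OX/OO/XX
[O./OX/O./XX] end (terminal -1, X#2); searched ../OX/O./XX to 10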